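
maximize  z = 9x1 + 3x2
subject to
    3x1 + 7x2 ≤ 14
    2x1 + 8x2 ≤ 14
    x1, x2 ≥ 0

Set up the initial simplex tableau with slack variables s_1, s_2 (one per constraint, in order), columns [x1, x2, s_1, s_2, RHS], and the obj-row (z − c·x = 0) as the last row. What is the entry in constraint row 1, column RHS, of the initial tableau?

The RHS of constraint 1 is b_1 = 14.

14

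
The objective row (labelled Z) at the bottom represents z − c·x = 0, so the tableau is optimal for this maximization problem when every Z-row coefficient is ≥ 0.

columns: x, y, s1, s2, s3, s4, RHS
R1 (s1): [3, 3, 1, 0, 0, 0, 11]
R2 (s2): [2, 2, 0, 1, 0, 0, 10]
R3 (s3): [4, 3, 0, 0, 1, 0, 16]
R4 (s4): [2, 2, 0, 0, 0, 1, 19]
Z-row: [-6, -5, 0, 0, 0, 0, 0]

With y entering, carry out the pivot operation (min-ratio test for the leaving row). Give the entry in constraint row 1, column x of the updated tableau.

1

Ratio test on column y — row 1: 11/3 = 11/3; row 2: 10/2 = 5; row 3: 16/3 = 16/3; row 4: 19/2 = 19/2. Minimum is 11/3 at row 1 (s1 leaves); pivot element 3.
Divide row 1 by 3; eliminate column y from the other rows.
In the new row 1, the x entry is the old entry divided by the pivot: 3/3 = 1.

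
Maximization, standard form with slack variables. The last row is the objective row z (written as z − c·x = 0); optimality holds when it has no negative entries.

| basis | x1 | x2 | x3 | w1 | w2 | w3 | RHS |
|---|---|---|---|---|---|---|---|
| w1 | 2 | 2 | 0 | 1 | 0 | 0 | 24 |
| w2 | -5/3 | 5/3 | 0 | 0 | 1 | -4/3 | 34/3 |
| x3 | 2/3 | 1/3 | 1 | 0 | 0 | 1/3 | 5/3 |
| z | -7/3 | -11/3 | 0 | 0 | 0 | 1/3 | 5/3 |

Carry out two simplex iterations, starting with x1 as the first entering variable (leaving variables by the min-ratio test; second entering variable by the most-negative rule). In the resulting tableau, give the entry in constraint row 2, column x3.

-5

Ratio test on column x1 — row 1: 24/2 = 12; row 2: entry -5/3 ≤ 0; row 3: (5/3)/(2/3) = 5/2. Minimum is 5/2 at row 3 (x3 leaves); pivot element 2/3.
Divide row 3 by 2/3; eliminate column x1 from the other rows.
Second iteration: most negative z-row entry is -5/2 in column x2, so x2 enters.
Ratio test on column x2 — row 1: 19/1 = 19; row 2: (31/2)/(5/2) = 31/5; row 3: (5/2)/(1/2) = 5. Minimum is 5 at row 3 (x1 leaves); pivot element 1/2.
Divide row 3 by 1/2; eliminate column x2 from the other rows.
After both pivots, the entry at constraint row 2, column x3 is -5.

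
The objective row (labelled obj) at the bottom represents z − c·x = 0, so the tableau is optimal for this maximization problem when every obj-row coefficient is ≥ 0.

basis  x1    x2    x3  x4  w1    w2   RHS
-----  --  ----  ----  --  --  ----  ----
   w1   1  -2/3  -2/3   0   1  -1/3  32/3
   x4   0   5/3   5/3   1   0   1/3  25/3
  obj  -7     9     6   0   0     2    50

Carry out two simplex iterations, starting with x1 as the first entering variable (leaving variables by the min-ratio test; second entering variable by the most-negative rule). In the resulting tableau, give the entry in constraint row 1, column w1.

1

Ratio test on column x1 — row 1: (32/3)/1 = 32/3; row 2: entry 0 ≤ 0. Minimum is 32/3 at row 1 (w1 leaves); pivot element 1.
Divide row 1 by 1; eliminate column x1 from the other rows.
Second iteration: most negative obj-row entry is -1/3 in column w2, so w2 enters.
Ratio test on column w2 — row 1: entry -1/3 ≤ 0; row 2: (25/3)/(1/3) = 25. Minimum is 25 at row 2 (x4 leaves); pivot element 1/3.
Divide row 2 by 1/3; eliminate column w2 from the other rows.
After both pivots, the entry at constraint row 1, column w1 is 1.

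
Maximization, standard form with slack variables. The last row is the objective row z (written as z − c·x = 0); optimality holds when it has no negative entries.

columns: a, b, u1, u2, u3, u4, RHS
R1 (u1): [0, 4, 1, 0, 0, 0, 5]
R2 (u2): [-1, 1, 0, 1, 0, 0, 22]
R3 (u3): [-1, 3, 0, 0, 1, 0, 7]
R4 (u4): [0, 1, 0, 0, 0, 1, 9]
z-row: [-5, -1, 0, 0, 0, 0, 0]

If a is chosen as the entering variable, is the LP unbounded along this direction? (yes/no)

yes

Every constraint-row entry in column a is ≤ 0, so increasing a is unbounded.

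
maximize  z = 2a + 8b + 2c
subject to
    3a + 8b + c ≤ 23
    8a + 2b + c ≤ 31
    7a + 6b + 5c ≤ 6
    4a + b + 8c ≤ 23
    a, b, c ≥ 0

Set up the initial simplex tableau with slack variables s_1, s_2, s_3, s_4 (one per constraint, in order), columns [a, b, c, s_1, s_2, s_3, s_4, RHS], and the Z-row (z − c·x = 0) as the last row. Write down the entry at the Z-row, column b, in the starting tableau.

-8

The Z-row carries the negated objective coefficients: the b entry is -8.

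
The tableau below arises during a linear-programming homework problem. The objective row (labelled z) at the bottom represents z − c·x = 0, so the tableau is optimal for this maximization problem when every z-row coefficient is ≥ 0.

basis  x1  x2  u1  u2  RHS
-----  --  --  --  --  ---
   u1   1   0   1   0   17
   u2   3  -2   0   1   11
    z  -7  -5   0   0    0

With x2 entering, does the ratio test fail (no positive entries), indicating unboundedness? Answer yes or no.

Every constraint-row entry in column x2 is ≤ 0, so increasing x2 is unbounded.

yes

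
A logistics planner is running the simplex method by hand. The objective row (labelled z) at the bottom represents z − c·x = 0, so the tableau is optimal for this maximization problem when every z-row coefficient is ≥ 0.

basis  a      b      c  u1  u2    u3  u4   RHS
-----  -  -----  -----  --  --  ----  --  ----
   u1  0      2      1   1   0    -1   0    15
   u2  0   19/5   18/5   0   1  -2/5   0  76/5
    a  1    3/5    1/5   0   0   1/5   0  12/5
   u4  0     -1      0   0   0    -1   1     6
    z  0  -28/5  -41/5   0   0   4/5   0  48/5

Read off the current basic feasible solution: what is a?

12/5

a is basic (row 3); its value is the RHS of that row, 12/5.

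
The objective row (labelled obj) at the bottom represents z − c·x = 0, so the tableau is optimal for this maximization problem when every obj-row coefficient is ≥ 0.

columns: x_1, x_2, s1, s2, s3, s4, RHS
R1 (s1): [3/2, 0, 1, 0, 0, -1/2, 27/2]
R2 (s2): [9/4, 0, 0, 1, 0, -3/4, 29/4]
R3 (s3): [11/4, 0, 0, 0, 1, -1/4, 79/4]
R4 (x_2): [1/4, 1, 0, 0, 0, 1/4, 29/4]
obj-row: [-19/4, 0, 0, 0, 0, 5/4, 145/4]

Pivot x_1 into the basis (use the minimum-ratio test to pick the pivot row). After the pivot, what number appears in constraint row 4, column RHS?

Ratio test on column x_1 — row 1: (27/2)/(3/2) = 9; row 2: (29/4)/(9/4) = 29/9; row 3: (79/4)/(11/4) = 79/11; row 4: (29/4)/(1/4) = 29. Minimum is 29/9 at row 2 (s2 leaves); pivot element 9/4.
Divide row 2 by 9/4; eliminate column x_1 from the other rows.
Row 4 update in column RHS: 29/4 − (1/4)·(29/9) = 58/9.

58/9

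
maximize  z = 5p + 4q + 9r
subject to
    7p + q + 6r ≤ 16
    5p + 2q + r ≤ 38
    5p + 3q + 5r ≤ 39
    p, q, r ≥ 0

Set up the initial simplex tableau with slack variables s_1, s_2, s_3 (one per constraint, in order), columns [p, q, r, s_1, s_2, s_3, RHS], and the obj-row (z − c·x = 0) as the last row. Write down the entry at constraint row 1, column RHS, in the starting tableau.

16

The RHS of constraint 1 is b_1 = 16.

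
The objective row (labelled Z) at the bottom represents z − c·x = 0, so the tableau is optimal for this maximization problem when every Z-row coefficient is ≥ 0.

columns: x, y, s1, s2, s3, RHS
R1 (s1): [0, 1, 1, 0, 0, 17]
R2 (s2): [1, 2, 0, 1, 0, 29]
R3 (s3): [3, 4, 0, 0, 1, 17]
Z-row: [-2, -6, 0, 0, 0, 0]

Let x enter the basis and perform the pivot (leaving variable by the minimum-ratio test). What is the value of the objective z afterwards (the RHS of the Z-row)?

Ratio test on column x — row 1: entry 0 ≤ 0; row 2: 29/1 = 29; row 3: 17/3 = 17/3. Minimum is 17/3 at row 3 (s3 leaves); pivot element 3.
Pivot on row 3; the Z-row RHS becomes 0 − (-2)·(17/3) = 34/3.

34/3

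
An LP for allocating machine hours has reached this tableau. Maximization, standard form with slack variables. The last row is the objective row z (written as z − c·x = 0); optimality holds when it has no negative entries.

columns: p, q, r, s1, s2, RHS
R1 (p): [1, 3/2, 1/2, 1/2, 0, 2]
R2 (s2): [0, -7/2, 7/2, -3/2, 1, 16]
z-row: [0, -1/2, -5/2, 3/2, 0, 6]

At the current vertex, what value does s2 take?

16

s2 is basic (row 2); its value is the RHS of that row, 16.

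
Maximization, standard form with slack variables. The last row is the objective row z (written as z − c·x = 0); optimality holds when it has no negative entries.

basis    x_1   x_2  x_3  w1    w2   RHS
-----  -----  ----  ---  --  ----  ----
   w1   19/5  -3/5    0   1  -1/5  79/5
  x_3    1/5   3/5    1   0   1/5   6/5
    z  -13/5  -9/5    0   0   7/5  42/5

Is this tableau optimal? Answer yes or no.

no

The z-row has a negative entry -13/5 in column x_1, so it is not optimal.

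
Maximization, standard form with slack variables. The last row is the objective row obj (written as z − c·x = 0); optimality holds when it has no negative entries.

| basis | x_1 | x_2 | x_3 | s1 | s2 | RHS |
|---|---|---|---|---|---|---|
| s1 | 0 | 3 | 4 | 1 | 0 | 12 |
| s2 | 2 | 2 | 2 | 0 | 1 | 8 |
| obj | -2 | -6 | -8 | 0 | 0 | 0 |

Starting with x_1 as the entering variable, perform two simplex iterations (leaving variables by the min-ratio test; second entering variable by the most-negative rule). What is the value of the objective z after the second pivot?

Ratio test on column x_1 — row 1: entry 0 ≤ 0; row 2: 8/2 = 4. Minimum is 4 at row 2 (s2 leaves); pivot element 2.
Pivot on row 2; the obj-row RHS becomes 0 − (-2)·4 = 8.
Next entering variable (most negative obj-row entry -6): x_3.
Ratio test on column x_3 — row 1: 12/4 = 3; row 2: 4/1 = 4. Minimum is 3 at row 1 (s1 leaves); pivot element 4.
After the second pivot the obj-row RHS is 8 − (-6)·3 = 26.

26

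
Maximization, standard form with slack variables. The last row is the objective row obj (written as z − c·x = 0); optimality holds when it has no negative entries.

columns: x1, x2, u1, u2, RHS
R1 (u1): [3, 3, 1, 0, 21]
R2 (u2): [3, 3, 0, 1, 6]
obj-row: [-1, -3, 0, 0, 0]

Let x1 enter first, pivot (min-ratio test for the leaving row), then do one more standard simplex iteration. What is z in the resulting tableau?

6

Ratio test on column x1 — row 1: 21/3 = 7; row 2: 6/3 = 2. Minimum is 2 at row 2 (u2 leaves); pivot element 3.
Pivot on row 2; the obj-row RHS becomes 0 − (-1)·2 = 2.
Next entering variable (most negative obj-row entry -2): x2.
Ratio test on column x2 — row 1: entry 0 ≤ 0; row 2: 2/1 = 2. Minimum is 2 at row 2 (x1 leaves); pivot element 1.
After the second pivot the obj-row RHS is 2 − (-2)·2 = 6.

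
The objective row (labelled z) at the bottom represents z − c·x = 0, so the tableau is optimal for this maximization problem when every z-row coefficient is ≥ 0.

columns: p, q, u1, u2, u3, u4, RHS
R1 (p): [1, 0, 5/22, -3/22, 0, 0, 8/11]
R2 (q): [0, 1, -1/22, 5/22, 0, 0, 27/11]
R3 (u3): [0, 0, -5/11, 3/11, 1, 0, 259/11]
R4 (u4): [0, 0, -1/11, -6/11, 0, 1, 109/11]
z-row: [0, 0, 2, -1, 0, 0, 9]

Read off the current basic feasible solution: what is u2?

u2 is not in the basis, so in the current basic feasible solution u2 = 0.

0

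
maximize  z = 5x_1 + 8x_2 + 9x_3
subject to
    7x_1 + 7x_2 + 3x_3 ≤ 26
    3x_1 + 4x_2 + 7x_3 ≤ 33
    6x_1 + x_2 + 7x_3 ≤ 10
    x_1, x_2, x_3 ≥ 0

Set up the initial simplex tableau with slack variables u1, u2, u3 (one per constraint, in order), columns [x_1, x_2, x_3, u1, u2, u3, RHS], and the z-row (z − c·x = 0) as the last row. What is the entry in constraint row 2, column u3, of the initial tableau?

0

Slack u3 belongs to constraint 3; its column is the unit vector e_3, so the entry in row 2 is 0.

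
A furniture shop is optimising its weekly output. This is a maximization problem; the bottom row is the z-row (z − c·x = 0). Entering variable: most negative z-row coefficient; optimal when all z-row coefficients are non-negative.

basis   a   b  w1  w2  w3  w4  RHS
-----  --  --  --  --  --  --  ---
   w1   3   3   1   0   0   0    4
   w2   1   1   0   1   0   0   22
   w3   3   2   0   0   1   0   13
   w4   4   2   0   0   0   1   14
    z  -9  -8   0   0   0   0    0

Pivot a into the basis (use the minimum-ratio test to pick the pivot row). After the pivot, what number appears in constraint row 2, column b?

Ratio test on column a — row 1: 4/3 = 4/3; row 2: 22/1 = 22; row 3: 13/3 = 13/3; row 4: 14/4 = 7/2. Minimum is 4/3 at row 1 (w1 leaves); pivot element 3.
Divide row 1 by 3; eliminate column a from the other rows.
Row 2 update in column b: 1 − 1·1 = 0.

0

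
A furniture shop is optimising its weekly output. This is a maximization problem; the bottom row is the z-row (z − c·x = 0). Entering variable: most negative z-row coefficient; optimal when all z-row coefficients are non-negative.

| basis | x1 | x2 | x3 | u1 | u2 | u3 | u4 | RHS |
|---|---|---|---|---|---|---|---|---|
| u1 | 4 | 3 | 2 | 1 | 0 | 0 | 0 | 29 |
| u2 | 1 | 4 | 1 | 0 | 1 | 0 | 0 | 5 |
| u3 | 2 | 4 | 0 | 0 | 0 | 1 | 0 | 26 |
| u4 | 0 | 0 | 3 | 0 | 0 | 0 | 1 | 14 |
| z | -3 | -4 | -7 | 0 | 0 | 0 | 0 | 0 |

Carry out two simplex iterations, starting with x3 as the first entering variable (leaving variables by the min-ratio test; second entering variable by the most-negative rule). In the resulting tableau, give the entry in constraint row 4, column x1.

Ratio test on column x3 — row 1: 29/2 = 29/2; row 2: 5/1 = 5; row 3: entry 0 ≤ 0; row 4: 14/3 = 14/3. Minimum is 14/3 at row 4 (u4 leaves); pivot element 3.
Divide row 4 by 3; eliminate column x3 from the other rows.
Second iteration: most negative z-row entry is -4 in column x2, so x2 enters.
Ratio test on column x2 — row 1: (59/3)/3 = 59/9; row 2: (1/3)/4 = 1/12; row 3: 26/4 = 13/2; row 4: entry 0 ≤ 0. Minimum is 1/12 at row 2 (u2 leaves); pivot element 4.
Divide row 2 by 4; eliminate column x2 from the other rows.
After both pivots, the entry at constraint row 4, column x1 is 0.

0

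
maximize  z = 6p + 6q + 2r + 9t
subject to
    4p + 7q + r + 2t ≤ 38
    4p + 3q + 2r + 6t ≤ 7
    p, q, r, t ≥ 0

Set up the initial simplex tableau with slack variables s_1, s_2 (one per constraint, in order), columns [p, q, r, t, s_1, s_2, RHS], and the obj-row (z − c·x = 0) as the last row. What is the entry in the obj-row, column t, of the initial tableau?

-9

The obj-row carries the negated objective coefficients: the t entry is -9.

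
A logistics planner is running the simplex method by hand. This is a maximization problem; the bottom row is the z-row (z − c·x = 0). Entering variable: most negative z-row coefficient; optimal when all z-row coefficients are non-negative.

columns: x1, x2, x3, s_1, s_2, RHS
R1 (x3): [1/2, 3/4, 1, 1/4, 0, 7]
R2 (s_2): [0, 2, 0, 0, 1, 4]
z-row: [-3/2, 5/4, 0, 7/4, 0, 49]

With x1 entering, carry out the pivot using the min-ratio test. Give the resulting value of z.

Ratio test on column x1 — row 1: 7/(1/2) = 14; row 2: entry 0 ≤ 0. Minimum is 14 at row 1 (x3 leaves); pivot element 1/2.
Pivot on row 1; the z-row RHS becomes 49 − (-3/2)·14 = 70.

70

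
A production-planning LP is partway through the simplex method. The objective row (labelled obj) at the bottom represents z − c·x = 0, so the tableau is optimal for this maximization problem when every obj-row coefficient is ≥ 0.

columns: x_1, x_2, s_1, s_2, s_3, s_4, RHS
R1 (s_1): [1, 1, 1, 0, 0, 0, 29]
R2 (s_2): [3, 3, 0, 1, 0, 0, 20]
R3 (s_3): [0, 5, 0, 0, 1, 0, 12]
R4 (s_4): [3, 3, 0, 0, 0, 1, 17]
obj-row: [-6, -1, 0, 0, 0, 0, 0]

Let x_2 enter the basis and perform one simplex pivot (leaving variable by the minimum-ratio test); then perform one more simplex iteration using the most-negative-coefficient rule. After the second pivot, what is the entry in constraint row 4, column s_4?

Ratio test on column x_2 — row 1: 29/1 = 29; row 2: 20/3 = 20/3; row 3: 12/5 = 12/5; row 4: 17/3 = 17/3. Minimum is 12/5 at row 3 (s_3 leaves); pivot element 5.
Divide row 3 by 5; eliminate column x_2 from the other rows.
Second iteration: most negative obj-row entry is -6 in column x_1, so x_1 enters.
Ratio test on column x_1 — row 1: (133/5)/1 = 133/5; row 2: (64/5)/3 = 64/15; row 3: entry 0 ≤ 0; row 4: (49/5)/3 = 49/15. Minimum is 49/15 at row 4 (s_4 leaves); pivot element 3.
Divide row 4 by 3; eliminate column x_1 from the other rows.
After both pivots, the entry at constraint row 4, column s_4 is 1/3.

1/3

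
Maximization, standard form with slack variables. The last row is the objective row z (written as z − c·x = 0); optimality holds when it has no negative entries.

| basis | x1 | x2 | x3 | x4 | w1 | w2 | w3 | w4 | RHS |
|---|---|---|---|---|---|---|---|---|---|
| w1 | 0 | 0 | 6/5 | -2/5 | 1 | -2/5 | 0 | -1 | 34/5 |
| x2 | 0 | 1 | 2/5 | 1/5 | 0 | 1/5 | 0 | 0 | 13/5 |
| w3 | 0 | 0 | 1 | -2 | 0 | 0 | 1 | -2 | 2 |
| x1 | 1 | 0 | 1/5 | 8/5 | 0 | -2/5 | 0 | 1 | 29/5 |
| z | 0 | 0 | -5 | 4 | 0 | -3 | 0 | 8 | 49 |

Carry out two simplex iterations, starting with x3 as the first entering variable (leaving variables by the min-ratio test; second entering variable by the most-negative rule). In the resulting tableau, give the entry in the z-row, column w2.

Ratio test on column x3 — row 1: (34/5)/(6/5) = 17/3; row 2: (13/5)/(2/5) = 13/2; row 3: 2/1 = 2; row 4: (29/5)/(1/5) = 29. Minimum is 2 at row 3 (w3 leaves); pivot element 1.
Divide row 3 by 1; eliminate column x3 from the other rows.
Second iteration: most negative z-row entry is -6 in column x4, so x4 enters.
Ratio test on column x4 — row 1: (22/5)/2 = 11/5; row 2: (9/5)/1 = 9/5; row 3: entry -2 ≤ 0; row 4: (27/5)/2 = 27/10. Minimum is 9/5 at row 2 (x2 leaves); pivot element 1.
Divide row 2 by 1; eliminate column x4 from the other rows.
After both pivots, the entry at the z-row, column w2 is -9/5.

-9/5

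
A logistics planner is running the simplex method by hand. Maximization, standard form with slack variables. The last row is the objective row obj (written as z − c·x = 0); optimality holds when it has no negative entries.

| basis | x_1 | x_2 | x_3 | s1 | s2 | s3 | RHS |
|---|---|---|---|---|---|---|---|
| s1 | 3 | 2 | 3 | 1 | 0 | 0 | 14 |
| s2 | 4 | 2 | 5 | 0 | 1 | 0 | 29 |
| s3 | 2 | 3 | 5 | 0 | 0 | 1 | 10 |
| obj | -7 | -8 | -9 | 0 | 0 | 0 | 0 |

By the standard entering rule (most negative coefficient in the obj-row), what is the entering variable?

x_3

Negative obj-row entries: x_1: -7, x_2: -8, x_3: -9.
The most negative is -9 in column x_3, so x_3 enters.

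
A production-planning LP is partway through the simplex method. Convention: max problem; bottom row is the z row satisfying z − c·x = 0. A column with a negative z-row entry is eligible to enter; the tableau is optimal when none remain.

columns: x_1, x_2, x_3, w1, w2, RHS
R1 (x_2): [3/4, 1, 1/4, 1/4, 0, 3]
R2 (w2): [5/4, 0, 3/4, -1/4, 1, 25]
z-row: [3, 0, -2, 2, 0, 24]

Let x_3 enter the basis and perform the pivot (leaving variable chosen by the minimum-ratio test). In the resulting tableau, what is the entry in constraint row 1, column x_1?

Ratio test on column x_3 — row 1: 3/(1/4) = 12; row 2: 25/(3/4) = 100/3. Minimum is 12 at row 1 (x_2 leaves); pivot element 1/4.
Divide row 1 by 1/4; eliminate column x_3 from the other rows.
In the new row 1, the x_1 entry is the old entry divided by the pivot: (3/4)/(1/4) = 3.

3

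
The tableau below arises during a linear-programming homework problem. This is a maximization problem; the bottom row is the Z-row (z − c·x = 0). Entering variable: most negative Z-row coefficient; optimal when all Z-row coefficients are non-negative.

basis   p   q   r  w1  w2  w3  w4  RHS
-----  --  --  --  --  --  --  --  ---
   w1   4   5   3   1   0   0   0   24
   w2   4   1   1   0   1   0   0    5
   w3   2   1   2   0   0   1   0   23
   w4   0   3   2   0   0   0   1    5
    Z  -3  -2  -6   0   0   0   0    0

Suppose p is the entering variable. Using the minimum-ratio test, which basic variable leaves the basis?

w2

Column p entries and ratios — w1: 24/4 = 6; w2: 5/4 = 5/4; w3: 23/2 = 23/2; w4: 0 ≤ 0, skip.
Smallest ratio is 5/4 in the row of w2, so w2 leaves.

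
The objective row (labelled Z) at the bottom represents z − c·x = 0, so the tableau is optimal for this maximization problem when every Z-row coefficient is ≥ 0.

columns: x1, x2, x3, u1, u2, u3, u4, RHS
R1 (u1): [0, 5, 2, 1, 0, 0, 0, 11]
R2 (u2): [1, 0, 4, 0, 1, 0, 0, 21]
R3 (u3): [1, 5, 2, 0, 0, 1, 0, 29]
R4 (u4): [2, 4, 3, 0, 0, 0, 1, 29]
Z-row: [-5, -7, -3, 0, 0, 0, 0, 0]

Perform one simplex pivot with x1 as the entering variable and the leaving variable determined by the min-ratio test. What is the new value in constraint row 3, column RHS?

29/2

Ratio test on column x1 — row 1: entry 0 ≤ 0; row 2: 21/1 = 21; row 3: 29/1 = 29; row 4: 29/2 = 29/2. Minimum is 29/2 at row 4 (u4 leaves); pivot element 2.
Divide row 4 by 2; eliminate column x1 from the other rows.
Row 3 update in column RHS: 29 − 1·(29/2) = 29/2.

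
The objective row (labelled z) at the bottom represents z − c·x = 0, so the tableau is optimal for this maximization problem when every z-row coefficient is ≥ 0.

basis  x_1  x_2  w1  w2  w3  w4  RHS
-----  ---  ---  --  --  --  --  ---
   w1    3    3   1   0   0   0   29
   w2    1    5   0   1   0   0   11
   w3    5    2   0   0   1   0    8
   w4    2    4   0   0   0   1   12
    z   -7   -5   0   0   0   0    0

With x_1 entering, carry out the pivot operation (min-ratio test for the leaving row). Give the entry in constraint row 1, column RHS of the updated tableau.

121/5

Ratio test on column x_1 — row 1: 29/3 = 29/3; row 2: 11/1 = 11; row 3: 8/5 = 8/5; row 4: 12/2 = 6. Minimum is 8/5 at row 3 (w3 leaves); pivot element 5.
Divide row 3 by 5; eliminate column x_1 from the other rows.
Row 1 update in column RHS: 29 − 3·(8/5) = 121/5.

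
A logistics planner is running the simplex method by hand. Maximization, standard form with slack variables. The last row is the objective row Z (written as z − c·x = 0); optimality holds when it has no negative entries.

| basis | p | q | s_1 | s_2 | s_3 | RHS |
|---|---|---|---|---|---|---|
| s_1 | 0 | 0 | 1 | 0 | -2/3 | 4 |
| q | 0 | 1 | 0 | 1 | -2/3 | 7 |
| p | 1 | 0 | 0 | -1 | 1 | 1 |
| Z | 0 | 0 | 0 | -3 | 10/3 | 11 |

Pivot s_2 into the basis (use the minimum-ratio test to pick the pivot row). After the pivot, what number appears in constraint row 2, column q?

1

Ratio test on column s_2 — row 1: entry 0 ≤ 0; row 2: 7/1 = 7; row 3: entry -1 ≤ 0. Minimum is 7 at row 2 (q leaves); pivot element 1.
Divide row 2 by 1; eliminate column s_2 from the other rows.
In the new row 2, the q entry is the old entry divided by the pivot: 1/1 = 1.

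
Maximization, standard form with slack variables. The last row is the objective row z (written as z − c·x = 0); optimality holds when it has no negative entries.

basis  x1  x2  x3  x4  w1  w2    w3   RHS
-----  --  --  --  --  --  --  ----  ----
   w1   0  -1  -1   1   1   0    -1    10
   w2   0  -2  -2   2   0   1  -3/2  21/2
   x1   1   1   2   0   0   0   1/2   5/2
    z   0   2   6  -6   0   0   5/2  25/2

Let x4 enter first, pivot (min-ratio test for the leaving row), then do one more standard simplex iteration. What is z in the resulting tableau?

Ratio test on column x4 — row 1: 10/1 = 10; row 2: (21/2)/2 = 21/4; row 3: entry 0 ≤ 0. Minimum is 21/4 at row 2 (w2 leaves); pivot element 2.
Pivot on row 2; the z-row RHS becomes 25/2 − (-6)·(21/4) = 44.
Next entering variable (most negative z-row entry -4): x2.
Ratio test on column x2 — row 1: entry 0 ≤ 0; row 2: entry -1 ≤ 0; row 3: (5/2)/1 = 5/2. Minimum is 5/2 at row 3 (x1 leaves); pivot element 1.
After the second pivot the z-row RHS is 44 − (-4)·(5/2) = 54.

54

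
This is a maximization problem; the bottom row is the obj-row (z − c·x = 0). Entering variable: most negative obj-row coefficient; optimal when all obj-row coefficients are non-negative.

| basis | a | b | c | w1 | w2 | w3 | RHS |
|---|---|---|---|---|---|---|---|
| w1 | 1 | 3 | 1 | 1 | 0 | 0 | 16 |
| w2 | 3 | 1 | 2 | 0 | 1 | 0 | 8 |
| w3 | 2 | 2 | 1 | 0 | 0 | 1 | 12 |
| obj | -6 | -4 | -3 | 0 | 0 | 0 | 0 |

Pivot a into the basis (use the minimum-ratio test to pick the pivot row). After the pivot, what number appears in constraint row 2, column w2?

1/3

Ratio test on column a — row 1: 16/1 = 16; row 2: 8/3 = 8/3; row 3: 12/2 = 6. Minimum is 8/3 at row 2 (w2 leaves); pivot element 3.
Divide row 2 by 3; eliminate column a from the other rows.
In the new row 2, the w2 entry is the old entry divided by the pivot: 1/3 = 1/3.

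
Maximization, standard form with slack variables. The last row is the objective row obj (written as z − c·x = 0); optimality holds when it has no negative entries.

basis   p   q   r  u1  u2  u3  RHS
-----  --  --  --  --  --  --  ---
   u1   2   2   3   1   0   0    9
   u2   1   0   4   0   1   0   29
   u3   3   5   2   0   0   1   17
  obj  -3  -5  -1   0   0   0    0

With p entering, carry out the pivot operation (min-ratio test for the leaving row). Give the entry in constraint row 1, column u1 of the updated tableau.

Ratio test on column p — row 1: 9/2 = 9/2; row 2: 29/1 = 29; row 3: 17/3 = 17/3. Minimum is 9/2 at row 1 (u1 leaves); pivot element 2.
Divide row 1 by 2; eliminate column p from the other rows.
In the new row 1, the u1 entry is the old entry divided by the pivot: 1/2 = 1/2.

1/2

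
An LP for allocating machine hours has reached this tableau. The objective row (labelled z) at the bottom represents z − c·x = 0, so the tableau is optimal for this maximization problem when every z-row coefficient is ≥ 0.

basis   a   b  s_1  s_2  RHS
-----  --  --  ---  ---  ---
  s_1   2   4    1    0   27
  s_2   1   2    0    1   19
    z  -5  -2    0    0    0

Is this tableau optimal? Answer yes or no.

no

The z-row has a negative entry -5 in column a, so it is not optimal.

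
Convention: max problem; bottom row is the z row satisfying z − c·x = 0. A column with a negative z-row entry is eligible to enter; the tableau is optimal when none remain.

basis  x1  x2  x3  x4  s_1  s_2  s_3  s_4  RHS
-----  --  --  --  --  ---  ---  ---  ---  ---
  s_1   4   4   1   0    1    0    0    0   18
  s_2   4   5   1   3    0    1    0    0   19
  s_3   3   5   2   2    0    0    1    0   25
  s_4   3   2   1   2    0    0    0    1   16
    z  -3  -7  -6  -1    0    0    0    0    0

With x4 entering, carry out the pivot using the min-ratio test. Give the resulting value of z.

19/3

Ratio test on column x4 — row 1: entry 0 ≤ 0; row 2: 19/3 = 19/3; row 3: 25/2 = 25/2; row 4: 16/2 = 8. Minimum is 19/3 at row 2 (s_2 leaves); pivot element 3.
Pivot on row 2; the z-row RHS becomes 0 − (-1)·(19/3) = 19/3.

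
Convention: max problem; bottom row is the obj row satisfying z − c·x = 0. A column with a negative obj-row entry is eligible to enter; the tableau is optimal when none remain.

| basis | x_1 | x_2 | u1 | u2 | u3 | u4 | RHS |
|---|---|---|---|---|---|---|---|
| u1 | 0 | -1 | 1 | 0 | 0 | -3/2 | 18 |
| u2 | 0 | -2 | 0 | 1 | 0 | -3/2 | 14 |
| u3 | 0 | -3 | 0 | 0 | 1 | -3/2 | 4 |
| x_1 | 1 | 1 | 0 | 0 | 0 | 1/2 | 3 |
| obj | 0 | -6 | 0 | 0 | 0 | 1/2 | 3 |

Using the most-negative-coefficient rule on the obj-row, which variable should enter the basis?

Negative obj-row entries: x_2: -6.
The most negative is -6 in column x_2, so x_2 enters.

x_2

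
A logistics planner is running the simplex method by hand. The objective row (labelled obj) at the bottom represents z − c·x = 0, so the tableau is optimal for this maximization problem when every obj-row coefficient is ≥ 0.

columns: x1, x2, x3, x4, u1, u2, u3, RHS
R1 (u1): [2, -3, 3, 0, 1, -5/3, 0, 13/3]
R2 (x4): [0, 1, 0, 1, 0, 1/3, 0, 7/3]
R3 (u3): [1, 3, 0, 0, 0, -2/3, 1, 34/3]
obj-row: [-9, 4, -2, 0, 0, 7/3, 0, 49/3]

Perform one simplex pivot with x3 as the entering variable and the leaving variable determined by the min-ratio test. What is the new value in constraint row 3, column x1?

1

Ratio test on column x3 — row 1: (13/3)/3 = 13/9; row 2: entry 0 ≤ 0; row 3: entry 0 ≤ 0. Minimum is 13/9 at row 1 (u1 leaves); pivot element 3.
Divide row 1 by 3; eliminate column x3 from the other rows.
Row 3 update in column x1: 1 − 0·(2/3) = 1.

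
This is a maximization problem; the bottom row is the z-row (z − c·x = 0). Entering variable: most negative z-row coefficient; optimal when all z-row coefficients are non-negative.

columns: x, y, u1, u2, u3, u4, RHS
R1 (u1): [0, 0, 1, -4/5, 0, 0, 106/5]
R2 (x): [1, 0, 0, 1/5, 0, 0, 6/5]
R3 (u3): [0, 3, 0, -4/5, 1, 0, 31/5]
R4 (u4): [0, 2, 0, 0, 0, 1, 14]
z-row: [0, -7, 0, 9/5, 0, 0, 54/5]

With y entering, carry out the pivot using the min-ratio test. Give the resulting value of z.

Ratio test on column y — row 1: entry 0 ≤ 0; row 2: entry 0 ≤ 0; row 3: (31/5)/3 = 31/15; row 4: 14/2 = 7. Minimum is 31/15 at row 3 (u3 leaves); pivot element 3.
Pivot on row 3; the z-row RHS becomes 54/5 − (-7)·(31/15) = 379/15.

379/15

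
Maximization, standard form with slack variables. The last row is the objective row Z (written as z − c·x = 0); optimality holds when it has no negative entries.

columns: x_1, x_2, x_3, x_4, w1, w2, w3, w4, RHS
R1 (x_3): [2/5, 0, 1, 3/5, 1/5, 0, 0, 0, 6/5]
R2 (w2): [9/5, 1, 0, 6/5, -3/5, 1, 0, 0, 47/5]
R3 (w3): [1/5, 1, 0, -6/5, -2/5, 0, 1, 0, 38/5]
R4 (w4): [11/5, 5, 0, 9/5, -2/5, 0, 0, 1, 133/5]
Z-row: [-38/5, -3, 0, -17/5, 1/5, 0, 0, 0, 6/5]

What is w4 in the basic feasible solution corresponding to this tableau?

133/5

w4 is basic (row 4); its value is the RHS of that row, 133/5.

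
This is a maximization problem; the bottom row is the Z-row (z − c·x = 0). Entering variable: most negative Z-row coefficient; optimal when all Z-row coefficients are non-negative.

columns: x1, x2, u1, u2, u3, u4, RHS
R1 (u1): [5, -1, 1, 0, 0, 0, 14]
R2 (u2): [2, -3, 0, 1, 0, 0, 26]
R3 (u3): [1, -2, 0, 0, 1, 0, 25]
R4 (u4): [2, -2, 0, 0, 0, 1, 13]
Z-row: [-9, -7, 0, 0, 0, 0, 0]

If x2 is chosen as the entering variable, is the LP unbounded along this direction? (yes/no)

Every constraint-row entry in column x2 is ≤ 0, so increasing x2 is unbounded.

yes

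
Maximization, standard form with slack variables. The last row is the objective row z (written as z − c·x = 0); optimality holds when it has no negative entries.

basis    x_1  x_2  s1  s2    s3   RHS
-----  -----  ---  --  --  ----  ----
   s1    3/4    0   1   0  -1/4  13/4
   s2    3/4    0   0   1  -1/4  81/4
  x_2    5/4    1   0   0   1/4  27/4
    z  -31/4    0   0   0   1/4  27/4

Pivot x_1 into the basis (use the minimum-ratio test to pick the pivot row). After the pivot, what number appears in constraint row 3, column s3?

Ratio test on column x_1 — row 1: (13/4)/(3/4) = 13/3; row 2: (81/4)/(3/4) = 27; row 3: (27/4)/(5/4) = 27/5. Minimum is 13/3 at row 1 (s1 leaves); pivot element 3/4.
Divide row 1 by 3/4; eliminate column x_1 from the other rows.
Row 3 update in column s3: 1/4 − (5/4)·(-1/3) = 2/3.

2/3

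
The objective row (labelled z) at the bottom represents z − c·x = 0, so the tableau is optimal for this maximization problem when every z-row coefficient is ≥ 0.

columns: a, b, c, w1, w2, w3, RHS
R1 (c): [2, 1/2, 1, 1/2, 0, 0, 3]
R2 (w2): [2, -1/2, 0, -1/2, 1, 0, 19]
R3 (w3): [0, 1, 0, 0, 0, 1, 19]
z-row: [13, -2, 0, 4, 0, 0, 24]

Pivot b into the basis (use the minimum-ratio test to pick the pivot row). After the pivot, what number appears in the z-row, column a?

21

Ratio test on column b — row 1: 3/(1/2) = 6; row 2: entry -1/2 ≤ 0; row 3: 19/1 = 19. Minimum is 6 at row 1 (c leaves); pivot element 1/2.
Divide row 1 by 1/2; eliminate column b from the other rows.
z-row update in column a: 13 − (-2)·4 = 21.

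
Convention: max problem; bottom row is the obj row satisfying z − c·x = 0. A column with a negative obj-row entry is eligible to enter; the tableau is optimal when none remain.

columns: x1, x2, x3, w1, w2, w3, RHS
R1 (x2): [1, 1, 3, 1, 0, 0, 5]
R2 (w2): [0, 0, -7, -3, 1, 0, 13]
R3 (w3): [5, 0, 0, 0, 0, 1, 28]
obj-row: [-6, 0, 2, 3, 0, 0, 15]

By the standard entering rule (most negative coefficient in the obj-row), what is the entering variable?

Negative obj-row entries: x1: -6.
The most negative is -6 in column x1, so x1 enters.

x1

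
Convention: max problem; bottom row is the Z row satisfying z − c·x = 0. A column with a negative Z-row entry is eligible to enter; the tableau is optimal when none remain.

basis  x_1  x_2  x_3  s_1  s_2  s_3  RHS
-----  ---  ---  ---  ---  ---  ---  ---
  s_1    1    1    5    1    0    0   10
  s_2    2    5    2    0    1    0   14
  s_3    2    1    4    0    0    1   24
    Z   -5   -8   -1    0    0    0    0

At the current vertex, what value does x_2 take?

x_2 is not in the basis, so in the current basic feasible solution x_2 = 0.

0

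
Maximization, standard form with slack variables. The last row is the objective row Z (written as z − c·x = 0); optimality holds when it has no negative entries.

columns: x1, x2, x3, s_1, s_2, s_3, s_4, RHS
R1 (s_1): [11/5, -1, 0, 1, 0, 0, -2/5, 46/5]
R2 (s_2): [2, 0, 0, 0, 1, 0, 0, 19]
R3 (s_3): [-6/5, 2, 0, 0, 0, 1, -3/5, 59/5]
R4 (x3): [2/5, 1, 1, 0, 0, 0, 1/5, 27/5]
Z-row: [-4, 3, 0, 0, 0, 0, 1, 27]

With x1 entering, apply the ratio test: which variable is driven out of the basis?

s_1

Column x1 entries and ratios — s_1: (46/5)/(11/5) = 46/11; s_2: 19/2 = 19/2; s_3: -6/5 ≤ 0, skip; x3: (27/5)/(2/5) = 27/2.
Smallest ratio is 46/11 in the row of s_1, so s_1 leaves.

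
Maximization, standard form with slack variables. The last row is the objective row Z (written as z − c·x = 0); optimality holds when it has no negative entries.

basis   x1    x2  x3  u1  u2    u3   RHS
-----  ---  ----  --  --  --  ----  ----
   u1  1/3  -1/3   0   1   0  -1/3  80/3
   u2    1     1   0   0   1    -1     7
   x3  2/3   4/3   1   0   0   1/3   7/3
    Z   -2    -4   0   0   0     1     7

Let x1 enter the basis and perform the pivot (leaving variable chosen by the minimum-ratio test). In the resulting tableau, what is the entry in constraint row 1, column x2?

Ratio test on column x1 — row 1: (80/3)/(1/3) = 80; row 2: 7/1 = 7; row 3: (7/3)/(2/3) = 7/2. Minimum is 7/2 at row 3 (x3 leaves); pivot element 2/3.
Divide row 3 by 2/3; eliminate column x1 from the other rows.
Row 1 update in column x2: -1/3 − (1/3)·2 = -1.

-1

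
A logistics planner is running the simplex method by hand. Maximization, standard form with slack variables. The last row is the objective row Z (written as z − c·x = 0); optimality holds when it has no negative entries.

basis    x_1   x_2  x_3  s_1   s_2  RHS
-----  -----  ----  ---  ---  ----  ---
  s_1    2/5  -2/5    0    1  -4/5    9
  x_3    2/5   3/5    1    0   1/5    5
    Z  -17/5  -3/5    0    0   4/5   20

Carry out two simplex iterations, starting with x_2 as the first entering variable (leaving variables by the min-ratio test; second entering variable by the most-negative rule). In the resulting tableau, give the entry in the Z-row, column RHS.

Ratio test on column x_2 — row 1: entry -2/5 ≤ 0; row 2: 5/(3/5) = 25/3. Minimum is 25/3 at row 2 (x_3 leaves); pivot element 3/5.
Divide row 2 by 3/5; eliminate column x_2 from the other rows.
Second iteration: most negative Z-row entry is -3 in column x_1, so x_1 enters.
Ratio test on column x_1 — row 1: (37/3)/(2/3) = 37/2; row 2: (25/3)/(2/3) = 25/2. Minimum is 25/2 at row 2 (x_2 leaves); pivot element 2/3.
Divide row 2 by 2/3; eliminate column x_1 from the other rows.
After both pivots, the entry at the Z-row, column RHS is 125/2.

125/2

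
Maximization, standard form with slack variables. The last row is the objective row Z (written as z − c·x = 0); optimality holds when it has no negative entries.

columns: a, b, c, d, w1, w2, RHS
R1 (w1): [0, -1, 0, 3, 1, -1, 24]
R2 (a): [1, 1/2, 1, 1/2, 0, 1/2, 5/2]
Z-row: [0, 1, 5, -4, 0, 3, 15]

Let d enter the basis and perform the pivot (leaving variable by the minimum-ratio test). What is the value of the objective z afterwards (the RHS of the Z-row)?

Ratio test on column d — row 1: 24/3 = 8; row 2: (5/2)/(1/2) = 5. Minimum is 5 at row 2 (a leaves); pivot element 1/2.
Pivot on row 2; the Z-row RHS becomes 15 − (-4)·5 = 35.

35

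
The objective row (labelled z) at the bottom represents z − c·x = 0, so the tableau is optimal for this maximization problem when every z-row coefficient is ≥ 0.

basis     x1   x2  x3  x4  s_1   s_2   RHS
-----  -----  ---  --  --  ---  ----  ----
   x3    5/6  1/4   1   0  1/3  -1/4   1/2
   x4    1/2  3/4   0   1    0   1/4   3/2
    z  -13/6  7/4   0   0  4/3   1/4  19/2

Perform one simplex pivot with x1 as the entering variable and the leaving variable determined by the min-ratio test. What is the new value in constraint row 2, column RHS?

6/5

Ratio test on column x1 — row 1: (1/2)/(5/6) = 3/5; row 2: (3/2)/(1/2) = 3. Minimum is 3/5 at row 1 (x3 leaves); pivot element 5/6.
Divide row 1 by 5/6; eliminate column x1 from the other rows.
Row 2 update in column RHS: 3/2 − (1/2)·(3/5) = 6/5.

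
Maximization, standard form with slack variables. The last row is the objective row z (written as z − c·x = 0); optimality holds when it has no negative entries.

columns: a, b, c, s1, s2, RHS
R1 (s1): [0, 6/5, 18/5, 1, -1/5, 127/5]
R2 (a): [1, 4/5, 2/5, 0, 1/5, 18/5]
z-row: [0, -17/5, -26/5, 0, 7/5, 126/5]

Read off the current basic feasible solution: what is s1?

127/5

s1 is basic (row 1); its value is the RHS of that row, 127/5.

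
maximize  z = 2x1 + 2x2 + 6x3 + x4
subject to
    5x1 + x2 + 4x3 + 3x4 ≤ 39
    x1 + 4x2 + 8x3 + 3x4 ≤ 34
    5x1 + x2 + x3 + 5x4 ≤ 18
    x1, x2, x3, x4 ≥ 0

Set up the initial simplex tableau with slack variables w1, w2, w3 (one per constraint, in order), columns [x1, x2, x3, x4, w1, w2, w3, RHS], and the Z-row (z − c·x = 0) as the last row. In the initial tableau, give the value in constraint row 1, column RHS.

39

The RHS of constraint 1 is b_1 = 39.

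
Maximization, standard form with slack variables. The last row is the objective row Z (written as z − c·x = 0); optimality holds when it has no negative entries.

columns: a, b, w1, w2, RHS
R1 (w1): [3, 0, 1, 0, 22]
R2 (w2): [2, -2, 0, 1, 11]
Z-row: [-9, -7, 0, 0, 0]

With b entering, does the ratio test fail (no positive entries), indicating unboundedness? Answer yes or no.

yes

Every constraint-row entry in column b is ≤ 0, so increasing b is unbounded.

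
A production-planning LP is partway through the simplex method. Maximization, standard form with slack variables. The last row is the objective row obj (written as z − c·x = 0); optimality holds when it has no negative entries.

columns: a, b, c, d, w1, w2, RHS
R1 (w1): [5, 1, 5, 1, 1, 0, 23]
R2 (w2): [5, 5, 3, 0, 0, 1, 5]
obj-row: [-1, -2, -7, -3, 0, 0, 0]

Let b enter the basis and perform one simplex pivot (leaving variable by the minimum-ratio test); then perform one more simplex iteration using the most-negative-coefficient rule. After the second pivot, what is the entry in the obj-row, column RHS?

35/3

Ratio test on column b — row 1: 23/1 = 23; row 2: 5/5 = 1. Minimum is 1 at row 2 (w2 leaves); pivot element 5.
Divide row 2 by 5; eliminate column b from the other rows.
Second iteration: most negative obj-row entry is -29/5 in column c, so c enters.
Ratio test on column c — row 1: 22/(22/5) = 5; row 2: 1/(3/5) = 5/3. Minimum is 5/3 at row 2 (b leaves); pivot element 3/5.
Divide row 2 by 3/5; eliminate column c from the other rows.
After both pivots, the entry at the obj-row, column RHS is 35/3.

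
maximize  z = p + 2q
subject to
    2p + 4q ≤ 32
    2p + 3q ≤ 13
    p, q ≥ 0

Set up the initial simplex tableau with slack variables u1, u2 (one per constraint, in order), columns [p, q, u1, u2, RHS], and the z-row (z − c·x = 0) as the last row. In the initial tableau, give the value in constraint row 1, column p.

Constraint 1 has coefficient 2 on p.

2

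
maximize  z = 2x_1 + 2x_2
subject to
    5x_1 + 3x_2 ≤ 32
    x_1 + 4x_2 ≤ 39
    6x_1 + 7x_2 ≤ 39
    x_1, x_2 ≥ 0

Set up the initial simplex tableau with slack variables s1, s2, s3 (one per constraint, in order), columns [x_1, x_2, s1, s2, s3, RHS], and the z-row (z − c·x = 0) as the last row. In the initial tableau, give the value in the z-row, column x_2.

The z-row carries the negated objective coefficients: the x_2 entry is -2.

-2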